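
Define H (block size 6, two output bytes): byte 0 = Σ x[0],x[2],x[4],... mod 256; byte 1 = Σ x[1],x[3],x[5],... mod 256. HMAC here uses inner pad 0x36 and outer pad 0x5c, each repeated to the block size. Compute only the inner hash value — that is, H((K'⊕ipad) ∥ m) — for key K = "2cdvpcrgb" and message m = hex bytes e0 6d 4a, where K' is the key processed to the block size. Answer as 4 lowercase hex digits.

Key "2cdvpcrgb" = 32 63 64 76 70 63 72 67 62 is 9 bytes > B = 6, so hash it first: H(key) = da a3, then zero-pad to 6 bytes: K' = da a3 00 00 00 00.
K' ⊕ ipad = ec 95 36 36 36 36.
Inner input = ec 95 36 36 36 36 ∥ e0 6d 4a.
Inner hash: even-index sum = 642 mod 256 = 130; odd-index sum = 366 mod 256 = 110 → 82 6e.

826e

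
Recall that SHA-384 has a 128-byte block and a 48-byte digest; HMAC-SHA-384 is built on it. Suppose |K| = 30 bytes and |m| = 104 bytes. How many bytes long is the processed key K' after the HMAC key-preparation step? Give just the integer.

Key is 30 ≤ 128 bytes, zero-padded: |K'| = 128.

128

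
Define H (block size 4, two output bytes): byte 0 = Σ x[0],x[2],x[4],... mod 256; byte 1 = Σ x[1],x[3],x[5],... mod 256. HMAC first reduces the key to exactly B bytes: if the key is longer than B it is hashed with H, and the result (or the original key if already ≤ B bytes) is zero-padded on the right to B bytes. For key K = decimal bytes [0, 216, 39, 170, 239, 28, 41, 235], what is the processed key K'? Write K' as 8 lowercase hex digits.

3f890000

|K| = 8 > B = 4, so first hash the key.
H(K): even-index sum = 319 mod 256 = 63; odd-index sum = 649 mod 256 = 137 → 3f 89.
Zero-pad H(K) = 3f 89 to 4 bytes: K' = 3f 89 00 00.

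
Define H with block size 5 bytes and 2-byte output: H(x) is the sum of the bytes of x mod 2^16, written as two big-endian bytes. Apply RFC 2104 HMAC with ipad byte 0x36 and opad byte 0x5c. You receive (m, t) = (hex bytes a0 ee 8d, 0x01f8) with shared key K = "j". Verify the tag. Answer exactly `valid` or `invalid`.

valid

Key "j" = 6a is 1 byte ≤ B = 5; zero-pad to 5 bytes: K' = 6a 00 00 00 00.
K' ⊕ ipad = 5c 36 36 36 36; K' ⊕ opad = 36 5c 5c 5c 5c.
Inner hash: sum = 92+54+54+54+54+160+238+141 = 847 → 03 4f.
Outer hash (recomputed tag): sum = 54+92+92+92+92+3+79 = 504 → 01 f8.
Recomputed tag = 01f8; claimed = 01f8 → match.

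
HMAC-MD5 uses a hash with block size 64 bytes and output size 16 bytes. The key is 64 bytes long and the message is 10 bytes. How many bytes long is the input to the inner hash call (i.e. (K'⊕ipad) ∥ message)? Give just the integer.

74

Key is 64 ≤ 64 bytes, zero-padded: |K'| = 64.
Inner input = (K'⊕ipad) ∥ m → 64 + 10 = 74 bytes.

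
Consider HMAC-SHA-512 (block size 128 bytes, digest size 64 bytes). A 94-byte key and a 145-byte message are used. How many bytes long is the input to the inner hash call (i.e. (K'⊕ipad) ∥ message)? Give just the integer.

Key is 94 ≤ 128 bytes, zero-padded: |K'| = 128.
Inner input = (K'⊕ipad) ∥ m → 128 + 145 = 273 bytes.

273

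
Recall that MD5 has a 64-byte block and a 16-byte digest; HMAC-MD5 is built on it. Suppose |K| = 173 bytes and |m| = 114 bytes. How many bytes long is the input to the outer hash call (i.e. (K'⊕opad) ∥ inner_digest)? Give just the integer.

Key is 173 > 64 bytes, so it is hashed to 16 bytes then zero-padded to 64: |K'| = 64.
Outer input = (K'⊕opad) ∥ H(inner) → 64 + 16 = 80 bytes.

80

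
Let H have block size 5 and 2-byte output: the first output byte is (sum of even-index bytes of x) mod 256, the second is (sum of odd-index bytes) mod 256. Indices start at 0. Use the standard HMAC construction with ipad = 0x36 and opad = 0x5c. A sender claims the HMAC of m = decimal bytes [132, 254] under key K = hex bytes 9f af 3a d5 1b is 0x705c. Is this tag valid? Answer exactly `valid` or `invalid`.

valid

Key hex bytes 9f af 3a d5 1b is exactly B = 5 bytes: K' = 9f af 3a d5 1b.
K' ⊕ ipad = a9 99 0c e3 2d; K' ⊕ opad = c3 f3 66 89 47.
Inner hash: even-index sum = 480 mod 256 = 224; odd-index sum = 512 mod 256 = 0 → e0 00.
Outer hash (recomputed tag): even-index sum = 368 mod 256 = 112; odd-index sum = 604 mod 256 = 92 → 70 5c.
Recomputed tag = 705c; claimed = 705c → match.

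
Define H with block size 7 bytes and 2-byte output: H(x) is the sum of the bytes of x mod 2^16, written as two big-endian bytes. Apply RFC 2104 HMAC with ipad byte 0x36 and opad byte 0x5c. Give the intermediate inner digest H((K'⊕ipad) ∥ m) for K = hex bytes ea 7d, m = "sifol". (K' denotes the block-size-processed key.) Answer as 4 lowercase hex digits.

0452

Key hex bytes ea 7d is 2 bytes ≤ B = 7; zero-pad to 7 bytes: K' = ea 7d 00 00 00 00 00.
K' ⊕ ipad = dc 4b 36 36 36 36 36.
Inner input = dc 4b 36 36 36 36 36 ∥ 73 69 66 6f 6c.
Inner hash: sum = 220+75+54+54+54+54+54+115+105+102+111+108 = 1106 → 04 52.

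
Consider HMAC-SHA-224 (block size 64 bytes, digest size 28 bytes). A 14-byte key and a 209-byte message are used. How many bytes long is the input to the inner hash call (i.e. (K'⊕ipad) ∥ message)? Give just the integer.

273

Key is 14 ≤ 64 bytes, zero-padded: |K'| = 64.
Inner input = (K'⊕ipad) ∥ m → 64 + 209 = 273 bytes.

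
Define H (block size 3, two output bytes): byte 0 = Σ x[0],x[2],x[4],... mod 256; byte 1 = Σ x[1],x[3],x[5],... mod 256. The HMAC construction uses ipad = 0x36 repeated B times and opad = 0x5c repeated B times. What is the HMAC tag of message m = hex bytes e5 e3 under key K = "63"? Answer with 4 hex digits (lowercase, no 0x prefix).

b088

Key "63" = 36 33 is 2 bytes ≤ B = 3; zero-pad to 3 bytes: K' = 36 33 00.
K' ⊕ ipad = 00 05 36.  K' ⊕ opad = 6a 6f 5c.
Inner input = (K'⊕ipad) ∥ m = 00 05 36 ∥ e5 e3.
Inner hash: even-index sum = 281 mod 256 = 25; odd-index sum = 234 mod 256 = 234 → 19 ea.
Outer input = (K'⊕opad) ∥ inner = 6a 6f 5c ∥ 19 ea.
Outer hash (tag): even-index sum = 432 mod 256 = 176; odd-index sum = 136 mod 256 = 136 → b0 88.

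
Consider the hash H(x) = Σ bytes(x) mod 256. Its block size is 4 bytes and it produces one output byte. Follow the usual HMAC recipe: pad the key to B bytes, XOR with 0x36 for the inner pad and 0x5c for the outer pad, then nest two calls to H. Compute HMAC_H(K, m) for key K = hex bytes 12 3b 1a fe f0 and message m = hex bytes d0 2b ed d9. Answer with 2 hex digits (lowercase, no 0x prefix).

Key hex bytes 12 3b 1a fe f0 is 5 bytes > B = 4, so hash it first: H(key) = 55, then zero-pad to 4 bytes: K' = 55 00 00 00.
K' ⊕ ipad = 63 36 36 36.  K' ⊕ opad = 09 5c 5c 5c.
Inner input = (K'⊕ipad) ∥ m = 63 36 36 36 ∥ d0 2b ed d9.
Inner hash: sum = 99+54+54+54+208+43+237+217 = 966; mod 256 = 198 → c6.
Outer input = (K'⊕opad) ∥ inner = 09 5c 5c 5c ∥ c6.
Outer hash (tag): sum = 9+92+92+92+198 = 483; mod 256 = 227 → e3.

e3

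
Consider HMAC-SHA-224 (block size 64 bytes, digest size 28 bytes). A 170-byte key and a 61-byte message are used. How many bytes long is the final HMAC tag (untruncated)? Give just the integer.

28

The tag is one SHA-224 digest: 28 bytes.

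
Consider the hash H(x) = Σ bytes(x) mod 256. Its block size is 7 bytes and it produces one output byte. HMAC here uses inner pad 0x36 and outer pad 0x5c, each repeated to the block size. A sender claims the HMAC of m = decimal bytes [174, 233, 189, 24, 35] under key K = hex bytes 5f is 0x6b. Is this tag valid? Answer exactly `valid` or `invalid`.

invalid

Key hex bytes 5f is 1 byte ≤ B = 7; zero-pad to 7 bytes: K' = 5f 00 00 00 00 00 00.
K' ⊕ ipad = 69 36 36 36 36 36 36; K' ⊕ opad = 03 5c 5c 5c 5c 5c 5c.
Inner hash: sum = 105+54+54+54+54+54+54+174+233+189+24+35 = 1084; mod 256 = 60 → 3c.
Outer hash (recomputed tag): sum = 3+92+92+92+92+92+92+60 = 615; mod 256 = 103 → 67.
Recomputed tag = 67; claimed = 6b → mismatch.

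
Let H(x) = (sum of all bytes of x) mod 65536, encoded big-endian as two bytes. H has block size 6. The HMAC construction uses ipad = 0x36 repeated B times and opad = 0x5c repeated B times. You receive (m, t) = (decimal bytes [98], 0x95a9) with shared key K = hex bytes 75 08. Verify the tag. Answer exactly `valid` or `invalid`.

invalid

Key hex bytes 75 08 is 2 bytes ≤ B = 6; zero-pad to 6 bytes: K' = 75 08 00 00 00 00.
K' ⊕ ipad = 43 3e 36 36 36 36; K' ⊕ opad = 29 54 5c 5c 5c 5c.
Inner hash: sum = 67+62+54+54+54+54+98 = 443 → 01 bb.
Outer hash (recomputed tag): sum = 41+84+92+92+92+92+1+187 = 681 → 02 a9.
Recomputed tag = 02a9; claimed = 95a9 → mismatch.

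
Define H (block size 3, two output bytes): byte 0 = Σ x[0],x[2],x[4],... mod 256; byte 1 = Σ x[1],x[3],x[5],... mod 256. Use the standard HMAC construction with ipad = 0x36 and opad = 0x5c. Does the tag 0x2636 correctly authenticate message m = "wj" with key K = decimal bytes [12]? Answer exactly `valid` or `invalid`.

Key decimal bytes [12] = 0c is 1 byte ≤ B = 3; zero-pad to 3 bytes: K' = 0c 00 00.
K' ⊕ ipad = 3a 36 36; K' ⊕ opad = 50 5c 5c.
Inner hash: even-index sum = 218 mod 256 = 218; odd-index sum = 173 mod 256 = 173 → da ad.
Outer hash (recomputed tag): even-index sum = 345 mod 256 = 89; odd-index sum = 310 mod 256 = 54 → 59 36.
Recomputed tag = 5936; claimed = 2636 → mismatch.

invalid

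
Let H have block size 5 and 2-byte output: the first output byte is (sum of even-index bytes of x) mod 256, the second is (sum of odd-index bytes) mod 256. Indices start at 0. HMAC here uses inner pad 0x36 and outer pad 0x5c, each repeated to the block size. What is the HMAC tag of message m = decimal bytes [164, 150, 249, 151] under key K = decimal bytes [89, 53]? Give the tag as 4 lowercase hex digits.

93cd

Key decimal bytes [89, 53] = 59 35 is 2 bytes ≤ B = 5; zero-pad to 5 bytes: K' = 59 35 00 00 00.
K' ⊕ ipad = 6f 03 36 36 36.  K' ⊕ opad = 05 69 5c 5c 5c.
Inner input = (K'⊕ipad) ∥ m = 6f 03 36 36 36 ∥ a4 96 f9 97.
Inner hash: even-index sum = 520 mod 256 = 8; odd-index sum = 470 mod 256 = 214 → 08 d6.
Outer input = (K'⊕opad) ∥ inner = 05 69 5c 5c 5c ∥ 08 d6.
Outer hash (tag): even-index sum = 403 mod 256 = 147; odd-index sum = 205 mod 256 = 205 → 93 cd.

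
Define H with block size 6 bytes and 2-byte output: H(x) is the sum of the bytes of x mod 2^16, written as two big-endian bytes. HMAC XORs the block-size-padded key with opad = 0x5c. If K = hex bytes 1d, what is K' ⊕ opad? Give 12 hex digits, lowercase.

415c5c5c5c5c

Key hex bytes 1d is 1 byte ≤ B = 6; zero-pad to 6 bytes: K' = 1d 00 00 00 00 00.
XOR each byte with 0x5c: 1d⊕5c=41, 00⊕5c=5c, 00⊕5c=5c, 00⊕5c=5c, 00⊕5c=5c, 00⊕5c=5c.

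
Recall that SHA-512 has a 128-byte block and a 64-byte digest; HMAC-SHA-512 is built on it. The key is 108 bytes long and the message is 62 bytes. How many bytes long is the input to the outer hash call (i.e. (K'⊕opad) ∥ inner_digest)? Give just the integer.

Key is 108 ≤ 128 bytes, zero-padded: |K'| = 128.
Outer input = (K'⊕opad) ∥ H(inner) → 128 + 64 = 192 bytes.

192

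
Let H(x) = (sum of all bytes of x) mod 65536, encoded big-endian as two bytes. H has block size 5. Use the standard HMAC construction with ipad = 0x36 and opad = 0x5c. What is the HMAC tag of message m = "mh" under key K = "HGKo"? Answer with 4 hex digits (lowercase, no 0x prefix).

Key "HGKo" = 48 47 4b 6f is 4 bytes ≤ B = 5; zero-pad to 5 bytes: K' = 48 47 4b 6f 00.
K' ⊕ ipad = 7e 71 7d 59 36.  K' ⊕ opad = 14 1b 17 33 5c.
Inner input = (K'⊕ipad) ∥ m = 7e 71 7d 59 36 ∥ 6d 68.
Inner hash: sum = 126+113+125+89+54+109+104 = 720 → 02 d0.
Outer input = (K'⊕opad) ∥ inner = 14 1b 17 33 5c ∥ 02 d0.
Outer hash (tag): sum = 20+27+23+51+92+2+208 = 423 → 01 a7.

01a7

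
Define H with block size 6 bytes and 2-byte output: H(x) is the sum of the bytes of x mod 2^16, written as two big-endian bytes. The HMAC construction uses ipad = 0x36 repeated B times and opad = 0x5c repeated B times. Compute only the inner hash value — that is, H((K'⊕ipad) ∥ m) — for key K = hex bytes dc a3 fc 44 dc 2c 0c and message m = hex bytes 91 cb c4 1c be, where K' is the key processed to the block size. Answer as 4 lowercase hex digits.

Key hex bytes dc a3 fc 44 dc 2c 0c is 7 bytes > B = 6, so hash it first: H(key) = 03 d3, then zero-pad to 6 bytes: K' = 03 d3 00 00 00 00.
K' ⊕ ipad = 35 e5 36 36 36 36.
Inner input = 35 e5 36 36 36 36 ∥ 91 cb c4 1c be.
Inner hash: sum = 53+229+54+54+54+54+145+203+196+28+190 = 1260 → 04 ec.

04ec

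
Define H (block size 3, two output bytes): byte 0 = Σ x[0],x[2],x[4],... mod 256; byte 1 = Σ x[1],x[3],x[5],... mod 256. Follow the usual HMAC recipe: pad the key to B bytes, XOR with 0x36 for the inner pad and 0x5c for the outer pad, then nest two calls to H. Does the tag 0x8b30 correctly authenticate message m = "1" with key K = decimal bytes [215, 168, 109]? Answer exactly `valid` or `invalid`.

valid

Key decimal bytes [215, 168, 109] = d7 a8 6d is exactly B = 3 bytes: K' = d7 a8 6d.
K' ⊕ ipad = e1 9e 5b; K' ⊕ opad = 8b f4 31.
Inner hash: even-index sum = 316 mod 256 = 60; odd-index sum = 207 mod 256 = 207 → 3c cf.
Outer hash (recomputed tag): even-index sum = 395 mod 256 = 139; odd-index sum = 304 mod 256 = 48 → 8b 30.
Recomputed tag = 8b30; claimed = 8b30 → match.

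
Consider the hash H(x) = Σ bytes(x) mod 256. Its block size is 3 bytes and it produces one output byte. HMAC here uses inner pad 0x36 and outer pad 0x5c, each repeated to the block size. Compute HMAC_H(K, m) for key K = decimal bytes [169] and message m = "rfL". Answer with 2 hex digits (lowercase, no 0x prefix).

Key decimal bytes [169] = a9 is 1 byte ≤ B = 3; zero-pad to 3 bytes: K' = a9 00 00.
K' ⊕ ipad = 9f 36 36.  K' ⊕ opad = f5 5c 5c.
Inner input = (K'⊕ipad) ∥ m = 9f 36 36 ∥ 72 66 4c.
Inner hash: sum = 159+54+54+114+102+76 = 559; mod 256 = 47 → 2f.
Outer input = (K'⊕opad) ∥ inner = f5 5c 5c ∥ 2f.
Outer hash (tag): sum = 245+92+92+47 = 476; mod 256 = 220 → dc.

dc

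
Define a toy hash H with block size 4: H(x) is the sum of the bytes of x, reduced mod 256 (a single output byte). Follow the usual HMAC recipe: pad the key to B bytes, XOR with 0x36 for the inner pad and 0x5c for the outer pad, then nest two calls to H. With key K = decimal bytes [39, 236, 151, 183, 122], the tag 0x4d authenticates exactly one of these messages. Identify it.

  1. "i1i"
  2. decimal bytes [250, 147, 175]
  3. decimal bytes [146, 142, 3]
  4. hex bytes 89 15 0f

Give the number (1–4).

Key decimal bytes [39, 236, 151, 183, 122] = 27 ec 97 b7 7a is 5 bytes > B = 4, so hash it first: H(key) = db, then zero-pad to 4 bytes: K' = db 00 00 00.
K' ⊕ ipad = ed 36 36 36; K' ⊕ opad = 87 5c 5c 5c.
m1: inner = H(ed 36 36 36 69 31 69) = 92; tag = H(87 5c 5c 5c 92) = 2d
m2: inner = H(ed 36 36 36 fa 93 af) = cb; tag = H(87 5c 5c 5c cb) = 66
m3: inner = H(ed 36 36 36 92 8e 03) = b2; tag = H(87 5c 5c 5c b2) = 4d ← matches
m4: inner = H(ed 36 36 36 89 15 0f) = 3c; tag = H(87 5c 5c 5c 3c) = d7

3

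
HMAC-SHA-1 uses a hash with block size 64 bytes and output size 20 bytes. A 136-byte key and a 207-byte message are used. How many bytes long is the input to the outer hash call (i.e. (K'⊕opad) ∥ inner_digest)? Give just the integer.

Key is 136 > 64 bytes, so it is hashed to 20 bytes then zero-padded to 64: |K'| = 64.
Outer input = (K'⊕opad) ∥ H(inner) → 64 + 20 = 84 bytes.

84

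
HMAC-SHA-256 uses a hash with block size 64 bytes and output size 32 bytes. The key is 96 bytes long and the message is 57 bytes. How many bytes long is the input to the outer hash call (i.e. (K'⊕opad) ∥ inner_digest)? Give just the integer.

96

Key is 96 > 64 bytes, so it is hashed to 32 bytes then zero-padded to 64: |K'| = 64.
Outer input = (K'⊕opad) ∥ H(inner) → 64 + 32 = 96 bytes.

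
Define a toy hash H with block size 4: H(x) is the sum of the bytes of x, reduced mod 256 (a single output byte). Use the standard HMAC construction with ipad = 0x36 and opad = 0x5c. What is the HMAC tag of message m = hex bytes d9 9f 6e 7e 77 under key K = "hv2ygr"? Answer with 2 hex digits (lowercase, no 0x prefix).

23

Key "hv2ygr" = 68 76 32 79 67 72 is 6 bytes > B = 4, so hash it first: H(key) = 62, then zero-pad to 4 bytes: K' = 62 00 00 00.
K' ⊕ ipad = 54 36 36 36.  K' ⊕ opad = 3e 5c 5c 5c.
Inner input = (K'⊕ipad) ∥ m = 54 36 36 36 ∥ d9 9f 6e 7e 77.
Inner hash: sum = 84+54+54+54+217+159+110+126+119 = 977; mod 256 = 209 → d1.
Outer input = (K'⊕opad) ∥ inner = 3e 5c 5c 5c ∥ d1.
Outer hash (tag): sum = 62+92+92+92+209 = 547; mod 256 = 35 → 23.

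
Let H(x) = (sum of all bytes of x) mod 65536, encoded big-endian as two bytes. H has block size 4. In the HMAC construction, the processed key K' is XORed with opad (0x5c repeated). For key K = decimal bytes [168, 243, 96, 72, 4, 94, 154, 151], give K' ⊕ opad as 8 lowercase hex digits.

5f8a5c5c

Key decimal bytes [168, 243, 96, 72, 4, 94, 154, 151] = a8 f3 60 48 04 5e 9a 97 is 8 bytes > B = 4, so hash it first: H(key) = 03 d6, then zero-pad to 4 bytes: K' = 03 d6 00 00.
XOR each byte with 0x5c: 03⊕5c=5f, d6⊕5c=8a, 00⊕5c=5c, 00⊕5c=5c.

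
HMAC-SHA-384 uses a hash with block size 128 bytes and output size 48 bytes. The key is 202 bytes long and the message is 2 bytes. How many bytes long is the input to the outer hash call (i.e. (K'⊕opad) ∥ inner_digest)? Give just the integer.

176

Key is 202 > 128 bytes, so it is hashed to 48 bytes then zero-padded to 128: |K'| = 128.
Outer input = (K'⊕opad) ∥ H(inner) → 128 + 48 = 176 bytes.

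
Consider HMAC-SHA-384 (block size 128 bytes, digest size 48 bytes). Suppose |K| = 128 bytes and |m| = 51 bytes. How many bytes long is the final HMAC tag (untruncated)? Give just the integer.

The tag is one SHA-384 digest: 48 bytes.

48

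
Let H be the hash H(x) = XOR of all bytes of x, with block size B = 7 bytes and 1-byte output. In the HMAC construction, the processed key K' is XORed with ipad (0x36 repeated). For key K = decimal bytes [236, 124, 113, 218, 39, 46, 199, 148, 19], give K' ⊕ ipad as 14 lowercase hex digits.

44363636363636

Key decimal bytes [236, 124, 113, 218, 39, 46, 199, 148, 19] = ec 7c 71 da 27 2e c7 94 13 is 9 bytes > B = 7, so hash it first: H(key) = 72, then zero-pad to 7 bytes: K' = 72 00 00 00 00 00 00.
XOR each byte with 0x36: 72⊕36=44, 00⊕36=36, 00⊕36=36, 00⊕36=36, 00⊕36=36, 00⊕36=36, 00⊕36=36.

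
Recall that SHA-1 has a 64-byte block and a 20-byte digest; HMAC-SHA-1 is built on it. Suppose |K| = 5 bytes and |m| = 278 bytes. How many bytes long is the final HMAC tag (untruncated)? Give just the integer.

The tag is one SHA-1 digest: 20 bytes.

20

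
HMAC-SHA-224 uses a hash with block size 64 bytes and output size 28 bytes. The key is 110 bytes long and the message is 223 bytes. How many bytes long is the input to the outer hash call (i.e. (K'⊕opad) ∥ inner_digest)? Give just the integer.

92

Key is 110 > 64 bytes, so it is hashed to 28 bytes then zero-padded to 64: |K'| = 64.
Outer input = (K'⊕opad) ∥ H(inner) → 64 + 28 = 92 bytes.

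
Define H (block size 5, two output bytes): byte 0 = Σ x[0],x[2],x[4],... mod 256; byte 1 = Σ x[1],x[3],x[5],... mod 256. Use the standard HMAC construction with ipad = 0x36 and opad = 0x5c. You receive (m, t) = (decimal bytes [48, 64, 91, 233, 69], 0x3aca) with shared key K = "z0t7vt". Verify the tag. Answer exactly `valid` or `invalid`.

Key "z0t7vt" = 7a 30 74 37 76 74 is 6 bytes > B = 5, so hash it first: H(key) = 64 db, then zero-pad to 5 bytes: K' = 64 db 00 00 00.
K' ⊕ ipad = 52 ed 36 36 36; K' ⊕ opad = 38 87 5c 5c 5c.
Inner hash: even-index sum = 487 mod 256 = 231; odd-index sum = 499 mod 256 = 243 → e7 f3.
Outer hash (recomputed tag): even-index sum = 483 mod 256 = 227; odd-index sum = 458 mod 256 = 202 → e3 ca.
Recomputed tag = e3ca; claimed = 3aca → mismatch.

invalid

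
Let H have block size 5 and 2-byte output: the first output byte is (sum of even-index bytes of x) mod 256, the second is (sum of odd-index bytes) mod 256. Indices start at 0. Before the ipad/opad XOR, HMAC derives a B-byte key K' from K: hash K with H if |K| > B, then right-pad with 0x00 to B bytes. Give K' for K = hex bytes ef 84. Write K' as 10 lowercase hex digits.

Key hex bytes ef 84 is 2 bytes ≤ B = 5; zero-pad to 5 bytes: K' = ef 84 00 00 00.

ef84000000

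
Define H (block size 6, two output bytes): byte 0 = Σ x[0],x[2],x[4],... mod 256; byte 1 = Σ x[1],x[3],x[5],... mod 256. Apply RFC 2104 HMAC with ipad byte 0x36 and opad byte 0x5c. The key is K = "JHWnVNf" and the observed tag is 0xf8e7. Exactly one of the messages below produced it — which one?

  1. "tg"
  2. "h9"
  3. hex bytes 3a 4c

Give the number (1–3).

2

Key "JHWnVNf" = 4a 48 57 6e 56 4e 66 is 7 bytes > B = 6, so hash it first: H(key) = 5d 04, then zero-pad to 6 bytes: K' = 5d 04 00 00 00 00.
K' ⊕ ipad = 6b 32 36 36 36 36; K' ⊕ opad = 01 58 5c 5c 5c 5c.
m1: inner = H(6b 32 36 36 36 36 74 67) = 4b 05; tag = H(01 58 5c 5c 5c 5c 4b 05) = 0415
m2: inner = H(6b 32 36 36 36 36 68 39) = 3f d7; tag = H(01 58 5c 5c 5c 5c 3f d7) = f8e7 ← matches
m3: inner = H(6b 32 36 36 36 36 3a 4c) = 11 ea; tag = H(01 58 5c 5c 5c 5c 11 ea) = cafa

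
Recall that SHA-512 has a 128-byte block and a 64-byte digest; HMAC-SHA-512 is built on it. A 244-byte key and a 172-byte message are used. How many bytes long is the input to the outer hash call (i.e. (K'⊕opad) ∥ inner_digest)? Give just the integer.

Key is 244 > 128 bytes, so it is hashed to 64 bytes then zero-padded to 128: |K'| = 128.
Outer input = (K'⊕opad) ∥ H(inner) → 128 + 64 = 192 bytes.

192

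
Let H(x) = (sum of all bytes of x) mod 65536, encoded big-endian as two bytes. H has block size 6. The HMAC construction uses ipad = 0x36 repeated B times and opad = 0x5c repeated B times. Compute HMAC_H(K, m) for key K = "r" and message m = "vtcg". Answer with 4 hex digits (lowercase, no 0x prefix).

Key "r" = 72 is 1 byte ≤ B = 6; zero-pad to 6 bytes: K' = 72 00 00 00 00 00.
K' ⊕ ipad = 44 36 36 36 36 36.  K' ⊕ opad = 2e 5c 5c 5c 5c 5c.
Inner input = (K'⊕ipad) ∥ m = 44 36 36 36 36 36 ∥ 76 74 63 67.
Inner hash: sum = 68+54+54+54+54+54+118+116+99+103 = 774 → 03 06.
Outer input = (K'⊕opad) ∥ inner = 2e 5c 5c 5c 5c 5c ∥ 03 06.
Outer hash (tag): sum = 46+92+92+92+92+92+3+6 = 515 → 02 03.

0203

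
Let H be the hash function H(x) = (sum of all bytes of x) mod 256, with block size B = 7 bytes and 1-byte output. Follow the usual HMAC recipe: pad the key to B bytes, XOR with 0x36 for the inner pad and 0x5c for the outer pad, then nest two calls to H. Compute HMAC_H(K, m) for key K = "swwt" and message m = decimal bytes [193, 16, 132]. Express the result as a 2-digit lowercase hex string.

c1

Key "swwt" = 73 77 77 74 is 4 bytes ≤ B = 7; zero-pad to 7 bytes: K' = 73 77 77 74 00 00 00.
K' ⊕ ipad = 45 41 41 42 36 36 36.  K' ⊕ opad = 2f 2b 2b 28 5c 5c 5c.
Inner input = (K'⊕ipad) ∥ m = 45 41 41 42 36 36 36 ∥ c1 10 84.
Inner hash: sum = 69+65+65+66+54+54+54+193+16+132 = 768; mod 256 = 0 → 00.
Outer input = (K'⊕opad) ∥ inner = 2f 2b 2b 28 5c 5c 5c ∥ 00.
Outer hash (tag): sum = 47+43+43+40+92+92+92+0 = 449; mod 256 = 193 → c1.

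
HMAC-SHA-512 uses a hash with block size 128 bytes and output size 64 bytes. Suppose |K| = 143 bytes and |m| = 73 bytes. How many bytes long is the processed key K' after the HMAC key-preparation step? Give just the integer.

128

Key is 143 > 128 bytes, so it is hashed to 64 bytes then zero-padded to 128: |K'| = 128.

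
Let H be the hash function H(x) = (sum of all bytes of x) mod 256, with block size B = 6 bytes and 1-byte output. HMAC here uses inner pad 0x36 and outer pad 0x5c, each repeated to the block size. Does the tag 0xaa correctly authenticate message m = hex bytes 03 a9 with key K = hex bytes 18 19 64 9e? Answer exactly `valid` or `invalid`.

valid

Key hex bytes 18 19 64 9e is 4 bytes ≤ B = 6; zero-pad to 6 bytes: K' = 18 19 64 9e 00 00.
K' ⊕ ipad = 2e 2f 52 a8 36 36; K' ⊕ opad = 44 45 38 c2 5c 5c.
Inner hash: sum = 46+47+82+168+54+54+3+169 = 623; mod 256 = 111 → 6f.
Outer hash (recomputed tag): sum = 68+69+56+194+92+92+111 = 682; mod 256 = 170 → aa.
Recomputed tag = aa; claimed = aa → match.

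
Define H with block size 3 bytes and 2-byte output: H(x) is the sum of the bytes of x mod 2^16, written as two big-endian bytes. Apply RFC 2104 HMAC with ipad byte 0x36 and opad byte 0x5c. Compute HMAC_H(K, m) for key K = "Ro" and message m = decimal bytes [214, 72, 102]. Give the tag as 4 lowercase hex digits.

0116

Key "Ro" = 52 6f is 2 bytes ≤ B = 3; zero-pad to 3 bytes: K' = 52 6f 00.
K' ⊕ ipad = 64 59 36.  K' ⊕ opad = 0e 33 5c.
Inner input = (K'⊕ipad) ∥ m = 64 59 36 ∥ d6 48 66.
Inner hash: sum = 100+89+54+214+72+102 = 631 → 02 77.
Outer input = (K'⊕opad) ∥ inner = 0e 33 5c ∥ 02 77.
Outer hash (tag): sum = 14+51+92+2+119 = 278 → 01 16.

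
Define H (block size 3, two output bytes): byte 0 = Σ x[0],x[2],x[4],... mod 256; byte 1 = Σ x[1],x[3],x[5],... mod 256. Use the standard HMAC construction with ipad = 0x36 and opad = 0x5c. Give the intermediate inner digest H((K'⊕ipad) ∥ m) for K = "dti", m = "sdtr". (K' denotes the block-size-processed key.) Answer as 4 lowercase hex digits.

Key "dti" = 64 74 69 is exactly B = 3 bytes: K' = 64 74 69.
K' ⊕ ipad = 52 42 5f.
Inner input = 52 42 5f ∥ 73 64 74 72.
Inner hash: even-index sum = 391 mod 256 = 135; odd-index sum = 297 mod 256 = 41 → 87 29.

8729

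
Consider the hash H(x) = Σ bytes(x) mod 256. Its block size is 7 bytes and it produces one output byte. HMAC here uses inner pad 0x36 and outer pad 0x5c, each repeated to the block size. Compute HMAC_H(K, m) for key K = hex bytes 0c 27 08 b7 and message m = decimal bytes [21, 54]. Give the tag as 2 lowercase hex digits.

Key hex bytes 0c 27 08 b7 is 4 bytes ≤ B = 7; zero-pad to 7 bytes: K' = 0c 27 08 b7 00 00 00.
K' ⊕ ipad = 3a 11 3e 81 36 36 36.  K' ⊕ opad = 50 7b 54 eb 5c 5c 5c.
Inner input = (K'⊕ipad) ∥ m = 3a 11 3e 81 36 36 36 ∥ 15 36.
Inner hash: sum = 58+17+62+129+54+54+54+21+54 = 503; mod 256 = 247 → f7.
Outer input = (K'⊕opad) ∥ inner = 50 7b 54 eb 5c 5c 5c ∥ f7.
Outer hash (tag): sum = 80+123+84+235+92+92+92+247 = 1045; mod 256 = 21 → 15.

15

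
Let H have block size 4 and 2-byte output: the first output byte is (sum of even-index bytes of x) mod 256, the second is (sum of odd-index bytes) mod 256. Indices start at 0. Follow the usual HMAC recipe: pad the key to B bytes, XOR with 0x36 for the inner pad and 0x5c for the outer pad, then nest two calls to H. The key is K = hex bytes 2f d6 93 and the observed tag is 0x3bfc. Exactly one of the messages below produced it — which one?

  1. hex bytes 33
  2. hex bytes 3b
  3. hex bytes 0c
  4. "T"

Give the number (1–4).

Key hex bytes 2f d6 93 is 3 bytes ≤ B = 4; zero-pad to 4 bytes: K' = 2f d6 93 00.
K' ⊕ ipad = 19 e0 a5 36; K' ⊕ opad = 73 8a cf 5c.
m1: inner = H(19 e0 a5 36 33) = f1 16; tag = H(73 8a cf 5c f1 16) = 33fc
m2: inner = H(19 e0 a5 36 3b) = f9 16; tag = H(73 8a cf 5c f9 16) = 3bfc ← matches
m3: inner = H(19 e0 a5 36 0c) = ca 16; tag = H(73 8a cf 5c ca 16) = 0cfc
m4: inner = H(19 e0 a5 36 54) = 12 16; tag = H(73 8a cf 5c 12 16) = 54fc

2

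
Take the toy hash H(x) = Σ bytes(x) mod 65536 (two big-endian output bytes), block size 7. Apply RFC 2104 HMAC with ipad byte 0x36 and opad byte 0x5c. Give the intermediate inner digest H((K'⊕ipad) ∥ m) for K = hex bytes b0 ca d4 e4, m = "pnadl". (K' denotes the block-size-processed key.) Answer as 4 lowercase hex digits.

Key hex bytes b0 ca d4 e4 is 4 bytes ≤ B = 7; zero-pad to 7 bytes: K' = b0 ca d4 e4 00 00 00.
K' ⊕ ipad = 86 fc e2 d2 36 36 36.
Inner input = 86 fc e2 d2 36 36 36 ∥ 70 6e 61 64 6c.
Inner hash: sum = 134+252+226+210+54+54+54+112+110+97+100+108 = 1511 → 05 e7.

05e7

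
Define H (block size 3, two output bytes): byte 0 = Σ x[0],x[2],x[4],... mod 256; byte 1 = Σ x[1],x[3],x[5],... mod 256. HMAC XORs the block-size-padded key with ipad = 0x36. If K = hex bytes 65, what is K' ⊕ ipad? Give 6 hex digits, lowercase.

Key hex bytes 65 is 1 byte ≤ B = 3; zero-pad to 3 bytes: K' = 65 00 00.
XOR each byte with 0x36: 65⊕36=53, 00⊕36=36, 00⊕36=36.

533636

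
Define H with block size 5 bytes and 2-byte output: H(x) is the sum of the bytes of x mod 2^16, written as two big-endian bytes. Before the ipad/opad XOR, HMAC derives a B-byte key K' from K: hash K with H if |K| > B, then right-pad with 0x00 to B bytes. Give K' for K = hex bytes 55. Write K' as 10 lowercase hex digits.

Key hex bytes 55 is 1 byte ≤ B = 5; zero-pad to 5 bytes: K' = 55 00 00 00 00.

5500000000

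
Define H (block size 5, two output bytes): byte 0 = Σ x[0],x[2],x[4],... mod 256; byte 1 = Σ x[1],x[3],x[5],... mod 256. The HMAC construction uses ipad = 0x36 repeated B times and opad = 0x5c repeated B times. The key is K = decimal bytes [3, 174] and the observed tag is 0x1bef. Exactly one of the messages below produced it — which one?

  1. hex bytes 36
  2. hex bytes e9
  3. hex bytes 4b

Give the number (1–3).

1

Key decimal bytes [3, 174] = 03 ae is 2 bytes ≤ B = 5; zero-pad to 5 bytes: K' = 03 ae 00 00 00.
K' ⊕ ipad = 35 98 36 36 36; K' ⊕ opad = 5f f2 5c 5c 5c.
m1: inner = H(35 98 36 36 36 36) = a1 04; tag = H(5f f2 5c 5c 5c a1 04) = 1bef ← matches
m2: inner = H(35 98 36 36 36 e9) = a1 b7; tag = H(5f f2 5c 5c 5c a1 b7) = ceef
m3: inner = H(35 98 36 36 36 4b) = a1 19; tag = H(5f f2 5c 5c 5c a1 19) = 30ef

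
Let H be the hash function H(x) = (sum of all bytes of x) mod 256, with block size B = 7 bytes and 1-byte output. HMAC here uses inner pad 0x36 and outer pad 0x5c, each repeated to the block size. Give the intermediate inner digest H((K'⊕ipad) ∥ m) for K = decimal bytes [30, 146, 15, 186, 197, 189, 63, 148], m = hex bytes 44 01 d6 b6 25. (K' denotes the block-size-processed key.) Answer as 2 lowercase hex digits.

32

Key decimal bytes [30, 146, 15, 186, 197, 189, 63, 148] = 1e 92 0f ba c5 bd 3f 94 is 8 bytes > B = 7, so hash it first: H(key) = ce, then zero-pad to 7 bytes: K' = ce 00 00 00 00 00 00.
K' ⊕ ipad = f8 36 36 36 36 36 36.
Inner input = f8 36 36 36 36 36 36 ∥ 44 01 d6 b6 25.
Inner hash: sum = 248+54+54+54+54+54+54+68+1+214+182+37 = 1074; mod 256 = 50 → 32.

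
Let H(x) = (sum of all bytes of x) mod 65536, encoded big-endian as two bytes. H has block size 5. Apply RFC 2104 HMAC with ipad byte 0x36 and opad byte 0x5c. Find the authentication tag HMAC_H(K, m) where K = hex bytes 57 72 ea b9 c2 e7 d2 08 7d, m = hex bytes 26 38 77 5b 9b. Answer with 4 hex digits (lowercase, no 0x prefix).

Key hex bytes 57 72 ea b9 c2 e7 d2 08 7d is 9 bytes > B = 5, so hash it first: H(key) = 05 6c, then zero-pad to 5 bytes: K' = 05 6c 00 00 00.
K' ⊕ ipad = 33 5a 36 36 36.  K' ⊕ opad = 59 30 5c 5c 5c.
Inner input = (K'⊕ipad) ∥ m = 33 5a 36 36 36 ∥ 26 38 77 5b 9b.
Inner hash: sum = 51+90+54+54+54+38+56+119+91+155 = 762 → 02 fa.
Outer input = (K'⊕opad) ∥ inner = 59 30 5c 5c 5c ∥ 02 fa.
Outer hash (tag): sum = 89+48+92+92+92+2+250 = 665 → 02 99.

0299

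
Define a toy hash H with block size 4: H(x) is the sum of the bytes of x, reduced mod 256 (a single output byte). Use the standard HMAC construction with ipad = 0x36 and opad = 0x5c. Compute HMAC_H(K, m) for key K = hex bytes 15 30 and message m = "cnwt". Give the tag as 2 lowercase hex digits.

Key hex bytes 15 30 is 2 bytes ≤ B = 4; zero-pad to 4 bytes: K' = 15 30 00 00.
K' ⊕ ipad = 23 06 36 36.  K' ⊕ opad = 49 6c 5c 5c.
Inner input = (K'⊕ipad) ∥ m = 23 06 36 36 ∥ 63 6e 77 74.
Inner hash: sum = 35+6+54+54+99+110+119+116 = 593; mod 256 = 81 → 51.
Outer input = (K'⊕opad) ∥ inner = 49 6c 5c 5c ∥ 51.
Outer hash (tag): sum = 73+108+92+92+81 = 446; mod 256 = 190 → be.

be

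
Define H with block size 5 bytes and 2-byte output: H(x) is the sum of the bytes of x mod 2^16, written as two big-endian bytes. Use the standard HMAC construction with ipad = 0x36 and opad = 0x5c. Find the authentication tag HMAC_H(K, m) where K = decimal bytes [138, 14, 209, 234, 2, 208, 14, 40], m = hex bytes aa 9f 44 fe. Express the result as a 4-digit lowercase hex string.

Key decimal bytes [138, 14, 209, 234, 2, 208, 14, 40] = 8a 0e d1 ea 02 d0 0e 28 is 8 bytes > B = 5, so hash it first: H(key) = 03 5b, then zero-pad to 5 bytes: K' = 03 5b 00 00 00.
K' ⊕ ipad = 35 6d 36 36 36.  K' ⊕ opad = 5f 07 5c 5c 5c.
Inner input = (K'⊕ipad) ∥ m = 35 6d 36 36 36 ∥ aa 9f 44 fe.
Inner hash: sum = 53+109+54+54+54+170+159+68+254 = 975 → 03 cf.
Outer input = (K'⊕opad) ∥ inner = 5f 07 5c 5c 5c ∥ 03 cf.
Outer hash (tag): sum = 95+7+92+92+92+3+207 = 588 → 02 4c.

024c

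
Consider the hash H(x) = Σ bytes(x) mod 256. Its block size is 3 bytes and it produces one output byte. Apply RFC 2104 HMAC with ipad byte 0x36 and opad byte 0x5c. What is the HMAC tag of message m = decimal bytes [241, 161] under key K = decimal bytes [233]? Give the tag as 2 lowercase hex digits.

Key decimal bytes [233] = e9 is 1 byte ≤ B = 3; zero-pad to 3 bytes: K' = e9 00 00.
K' ⊕ ipad = df 36 36.  K' ⊕ opad = b5 5c 5c.
Inner input = (K'⊕ipad) ∥ m = df 36 36 ∥ f1 a1.
Inner hash: sum = 223+54+54+241+161 = 733; mod 256 = 221 → dd.
Outer input = (K'⊕opad) ∥ inner = b5 5c 5c ∥ dd.
Outer hash (tag): sum = 181+92+92+221 = 586; mod 256 = 74 → 4a.

4a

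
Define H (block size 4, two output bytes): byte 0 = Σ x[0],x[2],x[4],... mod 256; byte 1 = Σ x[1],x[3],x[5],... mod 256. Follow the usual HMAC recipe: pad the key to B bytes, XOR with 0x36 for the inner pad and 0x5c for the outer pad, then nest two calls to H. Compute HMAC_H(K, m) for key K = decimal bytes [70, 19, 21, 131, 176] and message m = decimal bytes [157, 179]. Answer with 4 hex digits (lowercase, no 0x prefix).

c3af

Key decimal bytes [70, 19, 21, 131, 176] = 46 13 15 83 b0 is 5 bytes > B = 4, so hash it first: H(key) = 0b 96, then zero-pad to 4 bytes: K' = 0b 96 00 00.
K' ⊕ ipad = 3d a0 36 36.  K' ⊕ opad = 57 ca 5c 5c.
Inner input = (K'⊕ipad) ∥ m = 3d a0 36 36 ∥ 9d b3.
Inner hash: even-index sum = 272 mod 256 = 16; odd-index sum = 393 mod 256 = 137 → 10 89.
Outer input = (K'⊕opad) ∥ inner = 57 ca 5c 5c ∥ 10 89.
Outer hash (tag): even-index sum = 195 mod 256 = 195; odd-index sum = 431 mod 256 = 175 → c3 af.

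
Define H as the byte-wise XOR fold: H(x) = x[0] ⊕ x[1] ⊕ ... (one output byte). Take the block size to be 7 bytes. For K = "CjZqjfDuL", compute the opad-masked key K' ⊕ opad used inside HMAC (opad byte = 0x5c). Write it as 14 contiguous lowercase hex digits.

Key "CjZqjfDuL" = 43 6a 5a 71 6a 66 44 75 4c is 9 bytes > B = 7, so hash it first: H(key) = 73, then zero-pad to 7 bytes: K' = 73 00 00 00 00 00 00.
XOR each byte with 0x5c: 73⊕5c=2f, 00⊕5c=5c, 00⊕5c=5c, 00⊕5c=5c, 00⊕5c=5c, 00⊕5c=5c, 00⊕5c=5c.

2f5c5c5c5c5c5c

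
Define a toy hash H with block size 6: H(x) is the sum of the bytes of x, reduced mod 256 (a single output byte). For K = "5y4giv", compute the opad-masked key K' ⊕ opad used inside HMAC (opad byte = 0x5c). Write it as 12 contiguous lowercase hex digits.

Key "5y4giv" = 35 79 34 67 69 76 is exactly B = 6 bytes: K' = 35 79 34 67 69 76.
XOR each byte with 0x5c: 35⊕5c=69, 79⊕5c=25, 34⊕5c=68, 67⊕5c=3b, 69⊕5c=35, 76⊕5c=2a.

6925683b352a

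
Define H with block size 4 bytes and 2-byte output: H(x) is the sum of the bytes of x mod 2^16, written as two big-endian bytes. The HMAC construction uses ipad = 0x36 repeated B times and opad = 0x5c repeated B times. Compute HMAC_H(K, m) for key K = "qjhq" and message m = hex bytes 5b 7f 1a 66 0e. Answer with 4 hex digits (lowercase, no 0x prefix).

0176

Key "qjhq" = 71 6a 68 71 is exactly B = 4 bytes: K' = 71 6a 68 71.
K' ⊕ ipad = 47 5c 5e 47.  K' ⊕ opad = 2d 36 34 2d.
Inner input = (K'⊕ipad) ∥ m = 47 5c 5e 47 ∥ 5b 7f 1a 66 0e.
Inner hash: sum = 71+92+94+71+91+127+26+102+14 = 688 → 02 b0.
Outer input = (K'⊕opad) ∥ inner = 2d 36 34 2d ∥ 02 b0.
Outer hash (tag): sum = 45+54+52+45+2+176 = 374 → 01 76.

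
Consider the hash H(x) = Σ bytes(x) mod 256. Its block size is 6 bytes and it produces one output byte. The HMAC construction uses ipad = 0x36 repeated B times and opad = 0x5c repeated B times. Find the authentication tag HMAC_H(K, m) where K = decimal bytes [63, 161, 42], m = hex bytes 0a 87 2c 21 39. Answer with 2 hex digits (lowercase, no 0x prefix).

5f

Key decimal bytes [63, 161, 42] = 3f a1 2a is 3 bytes ≤ B = 6; zero-pad to 6 bytes: K' = 3f a1 2a 00 00 00.
K' ⊕ ipad = 09 97 1c 36 36 36.  K' ⊕ opad = 63 fd 76 5c 5c 5c.
Inner input = (K'⊕ipad) ∥ m = 09 97 1c 36 36 36 ∥ 0a 87 2c 21 39.
Inner hash: sum = 9+151+28+54+54+54+10+135+44+33+57 = 629; mod 256 = 117 → 75.
Outer input = (K'⊕opad) ∥ inner = 63 fd 76 5c 5c 5c ∥ 75.
Outer hash (tag): sum = 99+253+118+92+92+92+117 = 863; mod 256 = 95 → 5f.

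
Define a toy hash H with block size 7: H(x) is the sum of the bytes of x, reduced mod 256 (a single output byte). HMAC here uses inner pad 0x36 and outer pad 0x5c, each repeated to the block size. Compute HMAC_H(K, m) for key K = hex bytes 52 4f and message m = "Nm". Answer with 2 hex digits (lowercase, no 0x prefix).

Key hex bytes 52 4f is 2 bytes ≤ B = 7; zero-pad to 7 bytes: K' = 52 4f 00 00 00 00 00.
K' ⊕ ipad = 64 79 36 36 36 36 36.  K' ⊕ opad = 0e 13 5c 5c 5c 5c 5c.
Inner input = (K'⊕ipad) ∥ m = 64 79 36 36 36 36 36 ∥ 4e 6d.
Inner hash: sum = 100+121+54+54+54+54+54+78+109 = 678; mod 256 = 166 → a6.
Outer input = (K'⊕opad) ∥ inner = 0e 13 5c 5c 5c 5c 5c ∥ a6.
Outer hash (tag): sum = 14+19+92+92+92+92+92+166 = 659; mod 256 = 147 → 93.

93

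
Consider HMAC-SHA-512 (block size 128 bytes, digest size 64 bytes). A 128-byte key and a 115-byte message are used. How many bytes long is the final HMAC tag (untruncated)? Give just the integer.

The tag is one SHA-512 digest: 64 bytes.

64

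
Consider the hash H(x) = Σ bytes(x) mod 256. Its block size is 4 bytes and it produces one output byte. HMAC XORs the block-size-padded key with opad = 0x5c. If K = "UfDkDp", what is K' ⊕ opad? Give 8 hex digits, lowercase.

Key "UfDkDp" = 55 66 44 6b 44 70 is 6 bytes > B = 4, so hash it first: H(key) = 1e, then zero-pad to 4 bytes: K' = 1e 00 00 00.
XOR each byte with 0x5c: 1e⊕5c=42, 00⊕5c=5c, 00⊕5c=5c, 00⊕5c=5c.

425c5c5c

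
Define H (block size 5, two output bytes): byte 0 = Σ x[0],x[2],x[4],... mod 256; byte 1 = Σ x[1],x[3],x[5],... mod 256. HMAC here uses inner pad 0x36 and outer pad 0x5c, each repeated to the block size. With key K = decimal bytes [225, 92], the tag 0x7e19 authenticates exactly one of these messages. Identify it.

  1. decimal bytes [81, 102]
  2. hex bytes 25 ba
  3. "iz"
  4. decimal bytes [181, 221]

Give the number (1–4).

Key decimal bytes [225, 92] = e1 5c is 2 bytes ≤ B = 5; zero-pad to 5 bytes: K' = e1 5c 00 00 00.
K' ⊕ ipad = d7 6a 36 36 36; K' ⊕ opad = bd 00 5c 5c 5c.
m1: inner = H(d7 6a 36 36 36 51 66) = a9 f1; tag = H(bd 00 5c 5c 5c a9 f1) = 6605
m2: inner = H(d7 6a 36 36 36 25 ba) = fd c5; tag = H(bd 00 5c 5c 5c fd c5) = 3a59
m3: inner = H(d7 6a 36 36 36 69 7a) = bd 09; tag = H(bd 00 5c 5c 5c bd 09) = 7e19 ← matches
m4: inner = H(d7 6a 36 36 36 b5 dd) = 20 55; tag = H(bd 00 5c 5c 5c 20 55) = ca7c

3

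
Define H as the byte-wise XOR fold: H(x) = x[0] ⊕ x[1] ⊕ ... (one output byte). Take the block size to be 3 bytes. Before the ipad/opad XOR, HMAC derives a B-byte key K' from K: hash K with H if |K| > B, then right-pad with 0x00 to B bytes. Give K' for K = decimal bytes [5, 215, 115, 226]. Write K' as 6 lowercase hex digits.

430000

|K| = 4 > B = 3, so first hash the key.
H(K): XOR 05⊕d7⊕73⊕e2 = 43.
Zero-pad H(K) = 43 to 3 bytes: K' = 43 00 00.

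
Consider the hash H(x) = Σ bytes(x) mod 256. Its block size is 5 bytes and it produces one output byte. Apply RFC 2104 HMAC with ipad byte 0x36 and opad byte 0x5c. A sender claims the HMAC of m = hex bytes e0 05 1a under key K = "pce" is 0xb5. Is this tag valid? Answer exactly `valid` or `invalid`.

Key "pce" = 70 63 65 is 3 bytes ≤ B = 5; zero-pad to 5 bytes: K' = 70 63 65 00 00.
K' ⊕ ipad = 46 55 53 36 36; K' ⊕ opad = 2c 3f 39 5c 5c.
Inner hash: sum = 70+85+83+54+54+224+5+26 = 601; mod 256 = 89 → 59.
Outer hash (recomputed tag): sum = 44+63+57+92+92+89 = 437; mod 256 = 181 → b5.
Recomputed tag = b5; claimed = b5 → match.

valid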